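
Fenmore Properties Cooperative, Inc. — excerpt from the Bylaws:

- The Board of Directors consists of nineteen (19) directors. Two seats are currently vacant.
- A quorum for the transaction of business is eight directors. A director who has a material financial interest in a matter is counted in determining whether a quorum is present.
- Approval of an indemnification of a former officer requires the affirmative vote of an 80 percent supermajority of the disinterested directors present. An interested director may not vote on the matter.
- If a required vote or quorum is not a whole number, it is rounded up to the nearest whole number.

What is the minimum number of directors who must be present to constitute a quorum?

The quorum is fixed at 8.

8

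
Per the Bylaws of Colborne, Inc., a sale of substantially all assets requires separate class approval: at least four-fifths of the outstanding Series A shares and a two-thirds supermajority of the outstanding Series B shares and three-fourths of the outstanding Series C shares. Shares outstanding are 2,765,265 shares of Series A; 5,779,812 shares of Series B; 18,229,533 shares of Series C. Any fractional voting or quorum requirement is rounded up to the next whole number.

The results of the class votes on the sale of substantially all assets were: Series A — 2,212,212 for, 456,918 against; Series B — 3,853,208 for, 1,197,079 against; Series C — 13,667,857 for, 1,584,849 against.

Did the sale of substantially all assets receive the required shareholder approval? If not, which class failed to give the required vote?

Series A: 4/5 of 2765265 = 2212212; 2,212,212 required, 2,212,212 in favor — approved.
Series B: 2/3 of 5779812 = 3853208; 3,853,208 required, 3,853,208 in favor — approved.
Series C: 3/4 of 18229533 = 13672149.75, rounded up to 13672150; 13,672,150 required, 13,667,857 in favor — not approved.

Not approved — the Series C shares did not give the required vote.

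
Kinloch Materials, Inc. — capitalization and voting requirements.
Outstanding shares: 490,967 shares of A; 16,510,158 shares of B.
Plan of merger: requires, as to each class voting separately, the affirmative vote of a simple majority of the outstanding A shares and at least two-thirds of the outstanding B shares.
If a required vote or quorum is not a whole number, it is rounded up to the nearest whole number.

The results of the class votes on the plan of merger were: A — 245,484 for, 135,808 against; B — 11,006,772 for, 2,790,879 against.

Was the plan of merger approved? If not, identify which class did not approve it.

A: a majority of 490967 is 245484; 245,484 required, 245,484 in favor — approved.
B: 2/3 of 16510158 = 11006772; 11,006,772 required, 11,006,772 in favor — approved.

Approved — every class gave the required vote.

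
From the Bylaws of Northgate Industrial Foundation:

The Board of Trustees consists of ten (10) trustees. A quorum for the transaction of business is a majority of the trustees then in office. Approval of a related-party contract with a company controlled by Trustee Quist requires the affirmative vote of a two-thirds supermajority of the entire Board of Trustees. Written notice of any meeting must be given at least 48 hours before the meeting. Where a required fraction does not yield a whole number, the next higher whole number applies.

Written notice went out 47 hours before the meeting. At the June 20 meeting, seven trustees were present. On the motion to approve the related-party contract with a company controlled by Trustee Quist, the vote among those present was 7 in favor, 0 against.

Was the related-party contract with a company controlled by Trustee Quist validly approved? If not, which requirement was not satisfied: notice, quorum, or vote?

Notice: 47 hours given; 48 required (47 < 48). Not satisfied.
Quorum: 7 present; quorum is 6. Satisfied.
Vote: the related-party contract with a company controlled by Trustee Quist requires two-thirds of the entire Board of Trustees (10). 2/3 of 10 = 6.67, rounded up to 7, so 7 affirmative votes are needed; 7 voted in favor. Satisfied.

Invalid — notice requirement not satisfied.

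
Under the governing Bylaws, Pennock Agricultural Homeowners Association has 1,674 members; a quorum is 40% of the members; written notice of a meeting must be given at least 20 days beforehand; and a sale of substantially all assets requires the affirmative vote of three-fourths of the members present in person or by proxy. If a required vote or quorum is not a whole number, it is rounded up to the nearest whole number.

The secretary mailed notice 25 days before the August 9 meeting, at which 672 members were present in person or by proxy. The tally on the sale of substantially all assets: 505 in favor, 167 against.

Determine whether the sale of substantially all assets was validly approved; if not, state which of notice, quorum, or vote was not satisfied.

Notice: 25 days given; 20 required. Satisfied.
Quorum: 40% of 1,674 = 669.60, rounded up to 670; 672 present. Satisfied.
Vote: requires three-fourths of those present (672); 3/4 of 672 = 504, so 504 needed; 505 in favor. Satisfied.

Valid — all requirements satisfied.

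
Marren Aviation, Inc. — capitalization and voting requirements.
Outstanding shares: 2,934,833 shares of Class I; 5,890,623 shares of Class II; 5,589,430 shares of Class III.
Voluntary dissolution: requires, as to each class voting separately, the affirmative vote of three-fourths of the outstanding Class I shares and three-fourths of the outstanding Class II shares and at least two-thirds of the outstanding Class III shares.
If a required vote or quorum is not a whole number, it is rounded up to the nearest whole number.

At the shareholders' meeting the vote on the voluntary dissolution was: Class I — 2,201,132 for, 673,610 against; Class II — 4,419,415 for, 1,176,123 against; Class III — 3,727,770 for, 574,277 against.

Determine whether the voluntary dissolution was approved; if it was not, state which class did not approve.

Class I: 3/4 of 2934833 = 2201124.75, rounded up to 2201125; 2,201,125 required, 2,201,132 in favor — approved.
Class II: 3/4 of 5890623 = 4417967.25, rounded up to 4417968; 4,417,968 required, 4,419,415 in favor — approved.
Class III: 2/3 of 5589430 = 3726286.67, rounded up to 3726287; 3,726,287 required, 3,727,770 in favor — approved.

Approved — every class gave the required vote.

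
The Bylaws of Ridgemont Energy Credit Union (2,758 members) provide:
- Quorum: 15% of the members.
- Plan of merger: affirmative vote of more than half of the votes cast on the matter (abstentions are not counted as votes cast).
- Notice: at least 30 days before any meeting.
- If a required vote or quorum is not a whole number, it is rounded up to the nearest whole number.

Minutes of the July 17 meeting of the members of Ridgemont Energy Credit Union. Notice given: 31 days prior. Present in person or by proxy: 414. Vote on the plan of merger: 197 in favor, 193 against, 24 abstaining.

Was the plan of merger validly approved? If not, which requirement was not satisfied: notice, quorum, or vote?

Notice: 31 days given; 30 required. Satisfied.
Quorum: 15% of 2,758 = 413.70, rounded up to 414; 414 present. Satisfied.
Vote: requires a majority of the votes cast (414 − 24 abstaining = 390); a majority of 390 is 196, so 196 needed; 197 in favor. Satisfied.

Valid — all requirements satisfied.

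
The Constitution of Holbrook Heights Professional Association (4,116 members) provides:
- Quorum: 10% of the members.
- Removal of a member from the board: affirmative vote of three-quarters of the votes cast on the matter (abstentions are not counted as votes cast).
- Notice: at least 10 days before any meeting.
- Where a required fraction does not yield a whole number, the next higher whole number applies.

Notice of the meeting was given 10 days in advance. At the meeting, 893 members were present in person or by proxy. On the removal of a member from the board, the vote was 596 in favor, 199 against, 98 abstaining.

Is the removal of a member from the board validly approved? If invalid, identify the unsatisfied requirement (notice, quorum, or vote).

Notice: 10 days given; 10 required. Satisfied.
Quorum: 10% of 4,116 = 411.60, rounded up to 412; 893 present. Satisfied.
Vote: requires three-fourths of the votes cast (893 − 98 abstaining = 795); 3/4 of 795 = 596.25, rounded up to 597, so 597 needed; 596 in favor. Not satisfied.

Invalid — vote requirement not satisfied.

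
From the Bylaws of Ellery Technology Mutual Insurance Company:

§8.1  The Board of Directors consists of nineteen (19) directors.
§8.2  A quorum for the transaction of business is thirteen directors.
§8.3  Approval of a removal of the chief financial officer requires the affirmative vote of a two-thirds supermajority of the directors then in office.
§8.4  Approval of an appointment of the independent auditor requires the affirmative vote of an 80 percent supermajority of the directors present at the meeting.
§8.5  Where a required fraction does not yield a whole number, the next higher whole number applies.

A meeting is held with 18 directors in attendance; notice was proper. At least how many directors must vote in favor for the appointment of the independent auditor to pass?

15

The appointment of the independent auditor requires four-fifths of the directors present (18).
4/5 of 18 = 14.40, rounded up to 15.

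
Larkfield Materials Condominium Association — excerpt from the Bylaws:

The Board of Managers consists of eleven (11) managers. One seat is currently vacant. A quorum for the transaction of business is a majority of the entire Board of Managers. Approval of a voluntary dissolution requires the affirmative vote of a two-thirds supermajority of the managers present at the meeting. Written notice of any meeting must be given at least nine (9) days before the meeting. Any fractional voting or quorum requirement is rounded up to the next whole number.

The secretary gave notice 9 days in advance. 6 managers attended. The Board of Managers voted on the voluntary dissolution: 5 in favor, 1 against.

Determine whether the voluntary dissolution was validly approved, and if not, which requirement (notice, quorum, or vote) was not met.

Notice: 9 days given; 9 required (9 ≥ 9). Satisfied.
Quorum: 6 present; quorum is 6. Satisfied.
Vote: the voluntary dissolution requires two-thirds of the managers present (6). 2/3 of 6 = 4, so 4 affirmative votes are needed; 5 voted in favor. Satisfied.

Valid — all requirements satisfied.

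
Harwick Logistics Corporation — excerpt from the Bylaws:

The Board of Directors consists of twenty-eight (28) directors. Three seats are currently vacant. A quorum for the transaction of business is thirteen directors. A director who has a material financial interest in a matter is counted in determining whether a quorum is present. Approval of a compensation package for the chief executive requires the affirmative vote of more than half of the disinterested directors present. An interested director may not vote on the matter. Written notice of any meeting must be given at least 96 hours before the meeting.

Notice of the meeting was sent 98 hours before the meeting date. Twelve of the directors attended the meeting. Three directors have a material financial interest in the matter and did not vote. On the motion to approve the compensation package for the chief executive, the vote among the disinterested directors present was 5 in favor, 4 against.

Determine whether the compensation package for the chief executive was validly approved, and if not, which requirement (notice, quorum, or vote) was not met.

Invalid — quorum requirement not satisfied.

Notice: 98 hours given; 96 required (98 ≥ 96). Satisfied.
Quorum: 12 present (interested directors count toward quorum); quorum is 13. Not satisfied.
Vote: the compensation package for the chief executive requires a majority of the disinterested directors present (12 − 3 = 9). A majority of 9 is 5, so 5 affirmative votes are needed; 5 voted in favor. Satisfied. (Moot — without a quorum no business can be validly transacted.)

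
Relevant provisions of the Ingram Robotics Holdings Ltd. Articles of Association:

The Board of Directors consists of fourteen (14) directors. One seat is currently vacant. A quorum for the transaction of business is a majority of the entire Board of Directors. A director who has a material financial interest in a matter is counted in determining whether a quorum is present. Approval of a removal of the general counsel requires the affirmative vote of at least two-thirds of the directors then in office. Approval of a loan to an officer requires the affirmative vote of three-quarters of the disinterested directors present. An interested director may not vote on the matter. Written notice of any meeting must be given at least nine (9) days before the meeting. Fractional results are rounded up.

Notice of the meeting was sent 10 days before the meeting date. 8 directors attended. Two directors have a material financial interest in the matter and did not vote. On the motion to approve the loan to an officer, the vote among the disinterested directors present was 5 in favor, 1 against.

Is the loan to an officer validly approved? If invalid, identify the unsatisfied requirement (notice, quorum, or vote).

Valid — all requirements satisfied.

Notice: 10 days given; 9 required (10 ≥ 9). Satisfied.
Quorum: 8 present (interested directors count toward quorum); quorum is 8. Satisfied.
Vote: the loan to an officer requires three-fourths of the disinterested directors present (8 − 2 = 6). 3/4 of 6 = 4.50, rounded up to 5, so 5 affirmative votes are needed; 5 voted in favor. Satisfied.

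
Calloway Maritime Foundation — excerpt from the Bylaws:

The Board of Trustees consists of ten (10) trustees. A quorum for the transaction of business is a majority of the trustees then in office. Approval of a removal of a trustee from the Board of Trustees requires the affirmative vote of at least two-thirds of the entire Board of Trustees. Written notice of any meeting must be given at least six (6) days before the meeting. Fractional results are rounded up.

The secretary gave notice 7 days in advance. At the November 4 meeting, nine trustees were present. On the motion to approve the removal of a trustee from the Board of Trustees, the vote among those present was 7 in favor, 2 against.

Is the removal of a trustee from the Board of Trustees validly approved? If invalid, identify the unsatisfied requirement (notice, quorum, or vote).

Notice: 7 days given; 6 required (7 ≥ 6). Satisfied.
Quorum: 9 present; quorum is 6. Satisfied.
Vote: the removal of a trustee from the Board of Trustees requires two-thirds of the entire Board of Trustees (10). 2/3 of 10 = 6.67, rounded up to 7, so 7 affirmative votes are needed; 7 voted in favor. Satisfied.

Valid — all requirements satisfied.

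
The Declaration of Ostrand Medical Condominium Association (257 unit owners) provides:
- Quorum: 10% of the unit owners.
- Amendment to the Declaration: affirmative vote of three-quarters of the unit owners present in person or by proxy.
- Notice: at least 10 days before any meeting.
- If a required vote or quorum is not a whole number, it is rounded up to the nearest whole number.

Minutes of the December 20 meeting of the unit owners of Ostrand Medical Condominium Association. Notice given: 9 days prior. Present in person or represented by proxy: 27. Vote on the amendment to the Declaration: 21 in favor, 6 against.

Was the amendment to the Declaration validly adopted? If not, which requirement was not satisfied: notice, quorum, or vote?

Invalid — notice requirement not satisfied.

Notice: 9 days given; 10 required. Not satisfied.
Quorum: 10% of 257 = 25.70, rounded up to 26; 27 present. Satisfied.
Vote: requires three-fourths of those present (27); 3/4 of 27 = 20.25, rounded up to 21, so 21 needed; 21 in favor. Satisfied.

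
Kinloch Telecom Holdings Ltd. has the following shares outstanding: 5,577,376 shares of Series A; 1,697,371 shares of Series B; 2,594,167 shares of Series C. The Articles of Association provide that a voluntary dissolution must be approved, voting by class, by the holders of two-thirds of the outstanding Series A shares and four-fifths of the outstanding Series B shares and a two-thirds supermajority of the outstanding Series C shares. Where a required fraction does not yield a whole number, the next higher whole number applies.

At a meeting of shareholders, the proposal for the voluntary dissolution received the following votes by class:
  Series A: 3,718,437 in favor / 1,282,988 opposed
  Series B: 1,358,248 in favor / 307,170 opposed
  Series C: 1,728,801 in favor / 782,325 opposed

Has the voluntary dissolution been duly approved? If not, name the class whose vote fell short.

Series A: 2/3 of 5577376 = 3718250.67, rounded up to 3718251; 3,718,251 required, 3,718,437 in favor — approved.
Series B: 4/5 of 1697371 = 1357896.80, rounded up to 1357897; 1,357,897 required, 1,358,248 in favor — approved.
Series C: 2/3 of 2594167 = 1729444.67, rounded up to 1729445; 1,729,445 required, 1,728,801 in favor — not approved.

Not approved — the Series C shares did not give the required vote.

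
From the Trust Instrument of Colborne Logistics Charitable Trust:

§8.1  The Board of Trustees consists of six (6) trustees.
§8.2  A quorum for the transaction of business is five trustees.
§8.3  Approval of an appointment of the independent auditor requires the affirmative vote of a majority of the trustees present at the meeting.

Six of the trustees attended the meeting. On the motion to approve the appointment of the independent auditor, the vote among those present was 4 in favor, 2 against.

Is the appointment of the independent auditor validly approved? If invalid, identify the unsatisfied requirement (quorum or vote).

Quorum: 6 present; quorum is 5. Satisfied.
Vote: the appointment of the independent auditor requires a majority of the trustees present (6). A majority of 6 is 4, so 4 affirmative votes are needed; 4 voted in favor. Satisfied.

Valid — all requirements satisfied.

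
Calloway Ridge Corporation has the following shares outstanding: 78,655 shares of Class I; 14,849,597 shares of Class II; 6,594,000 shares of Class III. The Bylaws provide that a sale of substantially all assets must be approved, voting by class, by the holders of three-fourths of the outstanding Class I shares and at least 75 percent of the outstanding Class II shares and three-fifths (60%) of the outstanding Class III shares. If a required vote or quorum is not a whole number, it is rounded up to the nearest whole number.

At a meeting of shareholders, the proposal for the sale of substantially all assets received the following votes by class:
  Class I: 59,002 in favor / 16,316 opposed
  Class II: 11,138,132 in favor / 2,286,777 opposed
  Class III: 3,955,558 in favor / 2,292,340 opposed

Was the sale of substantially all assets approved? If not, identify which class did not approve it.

Not approved — the Class III shares did not give the required vote.

Class I: 3/4 of 78655 = 58991.25, rounded up to 58992; 58,992 required, 59,002 in favor — approved.
Class II: 3/4 of 14849597 = 11137197.75, rounded up to 11137198; 11,137,198 required, 11,138,132 in favor — approved.
Class III: 3/5 of 6594000 = 3956400; 3,956,400 required, 3,955,558 in favor — not approved.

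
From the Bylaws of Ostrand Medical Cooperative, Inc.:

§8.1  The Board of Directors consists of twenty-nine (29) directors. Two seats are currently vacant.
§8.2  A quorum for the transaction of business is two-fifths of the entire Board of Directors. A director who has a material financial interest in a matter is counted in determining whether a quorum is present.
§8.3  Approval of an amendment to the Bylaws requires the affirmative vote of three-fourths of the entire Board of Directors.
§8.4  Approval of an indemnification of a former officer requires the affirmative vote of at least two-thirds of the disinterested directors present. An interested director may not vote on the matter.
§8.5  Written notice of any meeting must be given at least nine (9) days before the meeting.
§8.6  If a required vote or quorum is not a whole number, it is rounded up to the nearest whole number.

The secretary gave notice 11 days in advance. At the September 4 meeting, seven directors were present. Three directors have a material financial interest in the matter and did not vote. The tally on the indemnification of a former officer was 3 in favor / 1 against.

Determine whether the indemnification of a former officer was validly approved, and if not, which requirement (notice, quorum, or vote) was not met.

Notice: 11 days given; 9 required (11 ≥ 9). Satisfied.
Quorum: 7 present (interested directors count toward quorum); quorum is 12. Not satisfied.
Vote: the indemnification of a former officer requires two-thirds of the disinterested directors present (7 − 3 = 4). 2/3 of 4 = 2.67, rounded up to 3, so 3 affirmative votes are needed; 3 voted in favor. Satisfied. (Moot — without a quorum no business can be validly transacted.)

Invalid — quorum requirement not satisfied.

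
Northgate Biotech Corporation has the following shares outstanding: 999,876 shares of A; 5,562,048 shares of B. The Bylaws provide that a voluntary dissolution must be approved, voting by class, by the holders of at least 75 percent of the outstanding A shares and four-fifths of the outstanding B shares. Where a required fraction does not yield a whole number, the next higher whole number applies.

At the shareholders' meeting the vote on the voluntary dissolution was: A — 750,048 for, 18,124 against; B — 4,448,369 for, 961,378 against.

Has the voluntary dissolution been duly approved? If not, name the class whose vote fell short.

A: 3/4 of 999876 = 749907; 749,907 required, 750,048 in favor — approved.
B: 4/5 of 5562048 = 4449638.40, rounded up to 4449639; 4,449,639 required, 4,448,369 in favor — not approved.

Not approved — the B shares did not give the required vote.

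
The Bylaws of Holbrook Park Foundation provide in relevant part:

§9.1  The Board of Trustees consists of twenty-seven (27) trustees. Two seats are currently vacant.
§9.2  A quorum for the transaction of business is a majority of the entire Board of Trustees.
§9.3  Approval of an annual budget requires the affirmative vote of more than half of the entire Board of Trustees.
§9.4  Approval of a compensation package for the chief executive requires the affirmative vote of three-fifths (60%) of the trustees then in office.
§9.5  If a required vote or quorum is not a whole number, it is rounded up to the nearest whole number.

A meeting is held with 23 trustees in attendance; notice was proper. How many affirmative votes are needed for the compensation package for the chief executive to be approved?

The compensation package for the chief executive requires three-fifths of the trustees then in office (25).
3/5 of 25 = 15.

15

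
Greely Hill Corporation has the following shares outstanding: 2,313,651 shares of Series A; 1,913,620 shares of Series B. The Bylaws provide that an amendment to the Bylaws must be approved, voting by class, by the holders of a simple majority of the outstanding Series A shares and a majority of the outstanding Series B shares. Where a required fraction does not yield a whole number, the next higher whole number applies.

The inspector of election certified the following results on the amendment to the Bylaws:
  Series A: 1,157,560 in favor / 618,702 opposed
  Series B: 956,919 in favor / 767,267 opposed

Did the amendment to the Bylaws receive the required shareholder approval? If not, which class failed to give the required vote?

Series A: a majority of 2313651 is 1156826; 1,156,826 required, 1,157,560 in favor — approved.
Series B: a majority of 1913620 is 956811; 956,811 required, 956,919 in favor — approved.

Approved — every class gave the required vote.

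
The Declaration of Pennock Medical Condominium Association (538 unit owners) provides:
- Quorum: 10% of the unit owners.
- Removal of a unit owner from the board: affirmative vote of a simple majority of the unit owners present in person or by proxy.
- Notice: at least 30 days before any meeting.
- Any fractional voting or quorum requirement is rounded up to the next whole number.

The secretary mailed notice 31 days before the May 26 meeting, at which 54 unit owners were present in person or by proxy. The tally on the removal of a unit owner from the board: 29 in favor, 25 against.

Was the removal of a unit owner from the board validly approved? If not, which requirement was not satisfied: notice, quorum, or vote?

Valid — all requirements satisfied.

Notice: 31 days given; 30 required. Satisfied.
Quorum: 10% of 538 = 53.80, rounded up to 54; 54 present. Satisfied.
Vote: requires a majority of those present (54); a majority of 54 is 28, so 28 needed; 29 in favor. Satisfied.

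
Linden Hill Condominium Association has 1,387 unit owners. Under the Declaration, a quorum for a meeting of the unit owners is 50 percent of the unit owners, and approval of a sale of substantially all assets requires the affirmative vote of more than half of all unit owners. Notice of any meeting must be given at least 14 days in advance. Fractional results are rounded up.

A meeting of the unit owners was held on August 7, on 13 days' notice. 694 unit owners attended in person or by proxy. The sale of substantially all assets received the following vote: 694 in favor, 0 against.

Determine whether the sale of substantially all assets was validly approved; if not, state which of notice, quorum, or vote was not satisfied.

Invalid — notice requirement not satisfied.

Notice: 13 days given; 14 required. Not satisfied.
Quorum: 50% of 1,387 = 693.50, rounded up to 694; 694 present. Satisfied.
Vote: requires a majority of all unit owners (1,387); a majority of 1387 is 694, so 694 needed; 694 in favor. Satisfied.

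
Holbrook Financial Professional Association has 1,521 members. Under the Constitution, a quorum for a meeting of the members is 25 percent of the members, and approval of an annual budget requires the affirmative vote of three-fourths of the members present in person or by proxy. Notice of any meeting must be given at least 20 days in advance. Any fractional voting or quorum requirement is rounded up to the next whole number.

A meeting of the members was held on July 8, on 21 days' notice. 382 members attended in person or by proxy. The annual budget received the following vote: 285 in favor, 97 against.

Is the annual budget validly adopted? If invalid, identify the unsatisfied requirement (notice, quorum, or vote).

Notice: 21 days given; 20 required. Satisfied.
Quorum: 25% of 1,521 = 380.25, rounded up to 381; 382 present. Satisfied.
Vote: requires three-fourths of those present (382); 3/4 of 382 = 286.50, rounded up to 287, so 287 needed; 285 in favor. Not satisfied.

Invalid — vote requirement not satisfied.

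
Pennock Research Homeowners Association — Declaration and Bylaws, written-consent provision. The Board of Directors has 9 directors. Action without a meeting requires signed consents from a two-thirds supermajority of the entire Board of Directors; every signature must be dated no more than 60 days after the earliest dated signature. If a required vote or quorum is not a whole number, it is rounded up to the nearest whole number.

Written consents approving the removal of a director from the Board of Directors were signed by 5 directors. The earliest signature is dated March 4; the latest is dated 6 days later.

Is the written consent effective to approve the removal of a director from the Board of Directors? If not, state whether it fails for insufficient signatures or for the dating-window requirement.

Not effective — insufficient signatures.

Signatures required: a two-thirds supermajority of 9 — 2/3 of 9 = 6, so 6 needed; 5 signed. Insufficient.
Dating window: the latest signature is 6 days after the earliest; the limit is 60 days. Within the window.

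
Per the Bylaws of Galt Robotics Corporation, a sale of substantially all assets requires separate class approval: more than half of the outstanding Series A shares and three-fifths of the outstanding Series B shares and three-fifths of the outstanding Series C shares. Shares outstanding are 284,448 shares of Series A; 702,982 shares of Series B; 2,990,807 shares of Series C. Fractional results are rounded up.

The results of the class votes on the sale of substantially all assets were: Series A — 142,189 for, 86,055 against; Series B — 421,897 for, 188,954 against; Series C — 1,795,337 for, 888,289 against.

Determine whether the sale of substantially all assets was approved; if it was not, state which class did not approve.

Not approved — the Series A shares did not give the required vote.

Series A: a majority of 284448 is 142225; 142,225 required, 142,189 in favor — not approved.
Series B: 3/5 of 702982 = 421789.20, rounded up to 421790; 421,790 required, 421,897 in favor — approved.
Series C: 3/5 of 2990807 = 1794484.20, rounded up to 1794485; 1,794,485 required, 1,795,337 in favor — approved.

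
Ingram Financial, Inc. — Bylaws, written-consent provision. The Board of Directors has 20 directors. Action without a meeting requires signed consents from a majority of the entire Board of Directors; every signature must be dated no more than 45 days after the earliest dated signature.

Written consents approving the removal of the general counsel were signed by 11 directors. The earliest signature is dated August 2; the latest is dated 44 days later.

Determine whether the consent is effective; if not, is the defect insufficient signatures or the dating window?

Signatures required: a majority of 20 — a majority of 20 is 11, so 11 needed; 11 signed. Sufficient.
Dating window: the latest signature is 44 days after the earliest; the limit is 45 days. Within the window.

Effective — both the signature and dating-window requirements are satisfied.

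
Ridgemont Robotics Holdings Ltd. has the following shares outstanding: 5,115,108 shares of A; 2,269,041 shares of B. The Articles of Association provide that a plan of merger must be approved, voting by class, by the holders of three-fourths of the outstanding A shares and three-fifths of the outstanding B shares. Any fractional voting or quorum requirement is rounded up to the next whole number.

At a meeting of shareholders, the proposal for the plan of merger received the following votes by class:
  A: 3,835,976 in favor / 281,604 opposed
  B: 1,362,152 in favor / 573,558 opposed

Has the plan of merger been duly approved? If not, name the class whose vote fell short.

Not approved — the A shares did not give the required vote.

A: 3/4 of 5115108 = 3836331; 3,836,331 required, 3,835,976 in favor — not approved.
B: 3/5 of 2269041 = 1361424.60, rounded up to 1361425; 1,361,425 required, 1,362,152 in favor — approved.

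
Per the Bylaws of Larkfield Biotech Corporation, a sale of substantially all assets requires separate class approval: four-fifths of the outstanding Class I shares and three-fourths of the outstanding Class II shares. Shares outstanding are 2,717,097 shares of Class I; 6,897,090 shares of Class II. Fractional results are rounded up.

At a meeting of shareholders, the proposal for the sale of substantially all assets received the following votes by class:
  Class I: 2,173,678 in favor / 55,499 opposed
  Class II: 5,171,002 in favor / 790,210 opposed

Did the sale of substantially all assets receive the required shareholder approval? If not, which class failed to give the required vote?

Class I: 4/5 of 2717097 = 2173677.60, rounded up to 2173678; 2,173,678 required, 2,173,678 in favor — approved.
Class II: 3/4 of 6897090 = 5172817.50, rounded up to 5172818; 5,172,818 required, 5,171,002 in favor — not approved.

Not approved — the Class II shares did not give the required vote.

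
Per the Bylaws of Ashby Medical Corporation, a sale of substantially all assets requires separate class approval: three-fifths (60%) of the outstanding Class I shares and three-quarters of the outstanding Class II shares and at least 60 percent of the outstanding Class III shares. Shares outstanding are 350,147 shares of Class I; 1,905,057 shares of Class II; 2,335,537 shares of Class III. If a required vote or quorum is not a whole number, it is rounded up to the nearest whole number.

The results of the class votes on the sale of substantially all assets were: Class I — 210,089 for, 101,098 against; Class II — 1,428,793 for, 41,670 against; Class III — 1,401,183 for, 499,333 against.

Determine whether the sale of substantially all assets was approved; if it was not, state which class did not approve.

Not approved — the Class III shares did not give the required vote.

Class I: 3/5 of 350147 = 210088.20, rounded up to 210089; 210,089 required, 210,089 in favor — approved.
Class II: 3/4 of 1905057 = 1428792.75, rounded up to 1428793; 1,428,793 required, 1,428,793 in favor — approved.
Class III: 3/5 of 2335537 = 1401322.20, rounded up to 1401323; 1,401,323 required, 1,401,183 in favor — not approved.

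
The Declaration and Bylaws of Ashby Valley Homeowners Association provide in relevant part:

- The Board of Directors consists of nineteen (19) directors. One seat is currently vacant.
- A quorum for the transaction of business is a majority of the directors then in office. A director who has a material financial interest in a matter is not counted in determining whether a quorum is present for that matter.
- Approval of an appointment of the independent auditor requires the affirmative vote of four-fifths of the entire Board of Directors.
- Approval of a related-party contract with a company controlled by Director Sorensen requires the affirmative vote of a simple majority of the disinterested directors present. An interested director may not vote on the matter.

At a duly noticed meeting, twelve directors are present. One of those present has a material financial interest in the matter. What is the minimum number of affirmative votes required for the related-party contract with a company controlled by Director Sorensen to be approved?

The related-party contract with a company controlled by Director Sorensen requires a majority of the disinterested directors present (12 − 1 = 11).
A majority of 11 is 6.

6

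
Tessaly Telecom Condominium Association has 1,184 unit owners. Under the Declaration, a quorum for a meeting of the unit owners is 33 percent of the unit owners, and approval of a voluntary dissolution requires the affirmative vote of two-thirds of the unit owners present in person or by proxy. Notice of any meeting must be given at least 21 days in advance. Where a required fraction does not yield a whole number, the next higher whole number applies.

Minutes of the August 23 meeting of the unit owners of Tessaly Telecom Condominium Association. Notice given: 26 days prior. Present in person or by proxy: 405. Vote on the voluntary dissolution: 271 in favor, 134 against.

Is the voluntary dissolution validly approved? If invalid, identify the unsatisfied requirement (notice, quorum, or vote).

Notice: 26 days given; 21 required. Satisfied.
Quorum: 33% of 1,184 = 390.72, rounded up to 391; 405 present. Satisfied.
Vote: requires two-thirds of those present (405); 2/3 of 405 = 270, so 270 needed; 271 in favor. Satisfied.

Valid — all requirements satisfied.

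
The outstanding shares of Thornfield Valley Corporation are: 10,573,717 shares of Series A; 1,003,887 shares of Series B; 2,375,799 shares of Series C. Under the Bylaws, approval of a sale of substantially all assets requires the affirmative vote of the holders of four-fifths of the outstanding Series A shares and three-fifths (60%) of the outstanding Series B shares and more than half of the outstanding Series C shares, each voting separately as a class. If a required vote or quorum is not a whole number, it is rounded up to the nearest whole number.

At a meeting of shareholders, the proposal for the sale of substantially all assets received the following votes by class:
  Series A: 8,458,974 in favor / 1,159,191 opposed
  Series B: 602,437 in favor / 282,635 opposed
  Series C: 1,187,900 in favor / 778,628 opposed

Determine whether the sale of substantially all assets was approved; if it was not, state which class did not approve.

Approved — every class gave the required vote.

Series A: 4/5 of 10573717 = 8458973.60, rounded up to 8458974; 8,458,974 required, 8,458,974 in favor — approved.
Series B: 3/5 of 1003887 = 602332.20, rounded up to 602333; 602,333 required, 602,437 in favor — approved.
Series C: a majority of 2375799 is 1187900; 1,187,900 required, 1,187,900 in favor — approved.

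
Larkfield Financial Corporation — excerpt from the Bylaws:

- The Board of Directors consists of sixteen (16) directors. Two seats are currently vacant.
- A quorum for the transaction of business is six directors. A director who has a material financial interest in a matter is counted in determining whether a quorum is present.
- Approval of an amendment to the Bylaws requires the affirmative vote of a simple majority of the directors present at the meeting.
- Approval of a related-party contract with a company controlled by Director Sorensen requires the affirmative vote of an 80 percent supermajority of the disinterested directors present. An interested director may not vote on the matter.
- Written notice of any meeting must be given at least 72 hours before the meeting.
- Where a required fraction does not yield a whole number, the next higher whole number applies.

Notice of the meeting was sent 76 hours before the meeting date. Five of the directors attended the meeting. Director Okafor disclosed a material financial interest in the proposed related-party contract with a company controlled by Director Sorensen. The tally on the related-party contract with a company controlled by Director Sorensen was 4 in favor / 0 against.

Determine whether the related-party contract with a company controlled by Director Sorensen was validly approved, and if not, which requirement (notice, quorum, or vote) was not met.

Notice: 76 hours given; 72 required (76 ≥ 72). Satisfied.
Quorum: 5 present (interested directors count toward quorum); quorum is 6. Not satisfied.
Vote: the related-party contract with a company controlled by Director Sorensen requires four-fifths of the disinterested directors present (5 − 1 = 4). 4/5 of 4 = 3.20, rounded up to 4, so 4 affirmative votes are needed; 4 voted in favor. Satisfied. (Moot — without a quorum no business can be validly transacted.)

Invalid — quorum requirement not satisfied.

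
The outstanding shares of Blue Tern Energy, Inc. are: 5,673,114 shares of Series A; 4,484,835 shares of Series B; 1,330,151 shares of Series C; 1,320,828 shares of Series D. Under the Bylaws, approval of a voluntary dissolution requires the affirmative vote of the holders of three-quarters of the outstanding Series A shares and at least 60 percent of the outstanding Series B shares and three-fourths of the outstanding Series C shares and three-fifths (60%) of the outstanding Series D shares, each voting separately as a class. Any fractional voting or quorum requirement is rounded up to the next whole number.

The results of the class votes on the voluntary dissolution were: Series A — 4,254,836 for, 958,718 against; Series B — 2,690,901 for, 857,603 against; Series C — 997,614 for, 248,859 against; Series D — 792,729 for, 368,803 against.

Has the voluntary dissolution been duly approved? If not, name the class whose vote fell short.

Series A: 3/4 of 5673114 = 4254835.50, rounded up to 4254836; 4,254,836 required, 4,254,836 in favor — approved.
Series B: 3/5 of 4484835 = 2690901; 2,690,901 required, 2,690,901 in favor — approved.
Series C: 3/4 of 1330151 = 997613.25, rounded up to 997614; 997,614 required, 997,614 in favor — approved.
Series D: 3/5 of 1320828 = 792496.80, rounded up to 792497; 792,497 required, 792,729 in favor — approved.

Approved — every class gave the required vote.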